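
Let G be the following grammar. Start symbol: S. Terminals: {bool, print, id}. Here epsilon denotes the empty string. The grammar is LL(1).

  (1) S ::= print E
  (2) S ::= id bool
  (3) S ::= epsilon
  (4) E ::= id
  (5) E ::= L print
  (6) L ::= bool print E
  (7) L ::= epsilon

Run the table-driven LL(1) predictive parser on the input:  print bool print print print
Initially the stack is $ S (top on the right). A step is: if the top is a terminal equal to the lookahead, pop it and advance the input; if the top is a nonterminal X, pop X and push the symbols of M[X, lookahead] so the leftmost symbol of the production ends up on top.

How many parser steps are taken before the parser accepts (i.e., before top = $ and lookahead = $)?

10

step 1: stack=$ S  input=print bool print print print $  — expand S ::= print E
step 2: stack=$ E print  input=print bool print print print $  — match print
step 3: stack=$ E  input=bool print print print $  — expand E ::= L print
step 4: stack=$ print L  input=bool print print print $  — expand L ::= bool print E
step 5: stack=$ print E print bool  input=bool print print print $  — match bool
step 6: stack=$ print E print  input=print print print $  — match print
step 7: stack=$ print E  input=print print $  — expand E ::= L print
step 8: stack=$ print print L  input=print print $  — expand L ::= epsilon
step 9: stack=$ print print  input=print print $  — match print
step 10: stack=$ print  input=print $  — match print
Accept reached after 10 steps.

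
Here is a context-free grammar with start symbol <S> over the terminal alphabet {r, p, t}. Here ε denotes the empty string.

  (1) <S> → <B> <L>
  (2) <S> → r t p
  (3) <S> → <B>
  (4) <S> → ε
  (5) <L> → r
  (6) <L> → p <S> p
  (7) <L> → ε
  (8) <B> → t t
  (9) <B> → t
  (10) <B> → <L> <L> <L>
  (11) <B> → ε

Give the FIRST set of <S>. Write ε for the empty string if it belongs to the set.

{ε, p, r, t}

FIRST(<L>) = {ε, p, r}
FIRST(<B>) = {ε, p, r, t}  (via <L> <L> <L>)
FIRST(<S>) = {ε, p, r, t}  (via <B> <L>, <B>)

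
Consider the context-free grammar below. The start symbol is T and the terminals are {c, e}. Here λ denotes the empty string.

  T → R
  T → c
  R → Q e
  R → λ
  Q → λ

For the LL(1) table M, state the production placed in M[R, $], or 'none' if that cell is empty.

R → λ

FIRST(Q): from Q→λ we get {λ}. So FIRST(Q) = {λ}.
FIRST(R): from R→Q e we get {e}; from R→λ we get {λ}. So FIRST(R) = {λ, e}.
FIRST(T): from T→R we get {λ, e}; from T→c we get {c}. So FIRST(T) = {λ, c, e}.
FOLLOW(T) includes $ since T is the start symbol.
FOLLOW(T): T appears on no right-hand side. Thus FOLLOW(T) = {$}.
FOLLOW(R): in T→R, the suffix after R is empty, so FOLLOW(R) ⊇ FOLLOW(T) = {$}. Thus FOLLOW(R) = {$}.
For R → Q e: FIRST(Q e) = {e}, so it goes in M[R, t] for t ∈ {e}.
For R → λ: FIRST(λ) = {λ}, so it goes in M[R, t] for t ∈ {}; since λ ∈ FIRST, also for every t ∈ FOLLOW(R) = {$}.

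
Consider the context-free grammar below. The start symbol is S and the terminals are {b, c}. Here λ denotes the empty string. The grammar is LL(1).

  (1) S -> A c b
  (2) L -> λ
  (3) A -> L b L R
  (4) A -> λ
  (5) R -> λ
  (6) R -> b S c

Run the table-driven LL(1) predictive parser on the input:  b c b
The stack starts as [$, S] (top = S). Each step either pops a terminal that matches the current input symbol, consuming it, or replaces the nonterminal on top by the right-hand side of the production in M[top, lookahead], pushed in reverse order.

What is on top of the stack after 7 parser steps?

step 1: stack=$ S  input=b c b $  — expand S -> A c b
step 2: stack=$ b c A  input=b c b $  — expand A -> L b L R
step 3: stack=$ b c R L b L  input=b c b $  — expand L -> λ
step 4: stack=$ b c R L b  input=b c b $  — match b
step 5: stack=$ b c R L  input=c b $  — expand L -> λ
step 6: stack=$ b c R  input=c b $  — expand R -> λ
step 7: stack=$ b c  input=c b $  — match c
Stack after step 7: $ b (top = b).

b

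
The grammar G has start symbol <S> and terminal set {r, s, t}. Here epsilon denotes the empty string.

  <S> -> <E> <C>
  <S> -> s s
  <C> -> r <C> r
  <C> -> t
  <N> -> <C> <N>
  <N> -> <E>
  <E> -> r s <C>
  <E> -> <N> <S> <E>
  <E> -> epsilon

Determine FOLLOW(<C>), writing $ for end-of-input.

FIRST(<C>): from <C>->r <C> r we get {r}; from <C>->t we get {t}. So FIRST(<C>) = {r, t}.
FIRST(<S>): from <S>-><E> <C> we get {r, s, t}; from <S>->s s we get {s}. So FIRST(<S>) = {r, s, t}.
FIRST(<N>): from <N>-><C> <N> we get {r, t}; from <N>-><E> we get {epsilon, r, s, t}. So FIRST(<N>) = {epsilon, r, s, t}.
FIRST(<E>): from <E>->r s <C> we get {r}; from <E>-><N> <S> <E> we get {r, s, t}; from <E>->epsilon we get {epsilon}. So FIRST(<E>) = {epsilon, r, s, t}.
FOLLOW(<S>) includes $ since <S> is the start symbol.
FOLLOW(<N>): in <N>-><C> <N>, the suffix after <N> is empty (adds nothing new); in <E>-><N> <S> <E>, <N> is followed by <S> <E> with FIRST {r, s, t}. Thus FOLLOW(<N>) = {r, s, t}.
FOLLOW(<E>): in <S>-><E> <C>, <E> is followed by <C> with FIRST {r, t}; in <N>-><E>, the suffix after <E> is empty, so FOLLOW(<E>) ⊇ FOLLOW(<N>) = {r, s, t}; in <E>-><N> <S> <E>, the suffix after <E> is empty (adds nothing new). Thus FOLLOW(<E>) = {r, s, t}.
FOLLOW(<S>): in <E>-><N> <S> <E>, <S> is followed by <E> with FIRST {epsilon, r, s, t}; in <E>-><N> <S> <E>, the suffix after <S> is nullable, so FOLLOW(<S>) ⊇ FOLLOW(<E>) = {r, s, t}. Thus FOLLOW(<S>) = {$, r, s, t}.
FOLLOW(<C>): in <S>-><E> <C>, the suffix after <C> is empty, so FOLLOW(<C>) ⊇ FOLLOW(<S>) = {$, r, s, t}; in <C>->r <C> r, <C> is followed by r with FIRST {r}; in <N>-><C> <N>, <C> is followed by <N> with FIRST {epsilon, r, s, t}; in <N>-><C> <N>, the suffix after <C> is nullable, so FOLLOW(<C>) ⊇ FOLLOW(<N>) = {r, s, t}; in <E>->r s <C>, the suffix after <C> is empty, so FOLLOW(<C>) ⊇ FOLLOW(<E>) = {r, s, t}. Thus FOLLOW(<C>) = {$, r, s, t}.

{$, r, s, t}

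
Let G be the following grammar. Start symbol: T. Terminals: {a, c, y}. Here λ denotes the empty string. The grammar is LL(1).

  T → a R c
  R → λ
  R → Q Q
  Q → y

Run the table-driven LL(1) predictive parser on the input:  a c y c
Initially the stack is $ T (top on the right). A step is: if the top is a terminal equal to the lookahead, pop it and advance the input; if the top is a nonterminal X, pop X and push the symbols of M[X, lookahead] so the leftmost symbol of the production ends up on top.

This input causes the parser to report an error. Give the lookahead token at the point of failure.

y

     Stack    Input      Action
  1  $ T      a c y c $  expand T → a R c
  2  $ c R a  a c y c $  match a
  3  $ c R    c y c $    expand R → λ
  4  $ c      c y c $    match c
  5  $        y c $      error: stack empty but input remains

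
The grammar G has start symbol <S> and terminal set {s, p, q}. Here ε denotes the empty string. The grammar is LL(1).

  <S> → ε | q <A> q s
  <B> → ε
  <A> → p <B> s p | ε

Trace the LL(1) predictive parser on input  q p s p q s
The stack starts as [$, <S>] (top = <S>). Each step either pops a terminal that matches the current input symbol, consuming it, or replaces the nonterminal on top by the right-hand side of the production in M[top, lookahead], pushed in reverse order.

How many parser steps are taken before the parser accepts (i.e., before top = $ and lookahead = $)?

9

step 1: stack=$ <S>  input=q p s p q s $  — expand <S> → q <A> q s
step 2: stack=$ s q <A> q  input=q p s p q s $  — match q
step 3: stack=$ s q <A>  input=p s p q s $  — expand <A> → p <B> s p
step 4: stack=$ s q p s <B> p  input=p s p q s $  — match p
step 5: stack=$ s q p s <B>  input=s p q s $  — expand <B> → ε
step 6: stack=$ s q p s  input=s p q s $  — match s
step 7: stack=$ s q p  input=p q s $  — match p
step 8: stack=$ s q  input=q s $  — match q
step 9: stack=$ s  input=s $  — match s
Accept reached after 9 steps.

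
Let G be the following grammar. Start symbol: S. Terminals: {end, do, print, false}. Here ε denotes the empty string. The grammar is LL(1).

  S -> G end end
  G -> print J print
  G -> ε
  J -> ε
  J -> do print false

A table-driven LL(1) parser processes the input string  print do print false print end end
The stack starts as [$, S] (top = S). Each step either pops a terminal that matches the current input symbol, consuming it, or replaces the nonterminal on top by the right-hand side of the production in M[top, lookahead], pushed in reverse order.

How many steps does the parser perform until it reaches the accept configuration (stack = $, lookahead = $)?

10

      Stack                           Input                                 Action
   1  $ S                             print do print false print end end $  expand S -> G end end
   2  $ end end G                     print do print false print end end $  expand G -> print J print
   3  $ end end print J print         print do print false print end end $  match print
   4  $ end end print J               do print false print end end $        expand J -> do print false
   5  $ end end print false print do  do print false print end end $        match do
   6  $ end end print false print     print false print end end $           match print
   7  $ end end print false           false print end end $                 match false
   8  $ end end print                 print end end $                       match print
   9  $ end end                       end end $                             match end
  10  $ end                           end $                                 match end
Accept reached after 10 steps.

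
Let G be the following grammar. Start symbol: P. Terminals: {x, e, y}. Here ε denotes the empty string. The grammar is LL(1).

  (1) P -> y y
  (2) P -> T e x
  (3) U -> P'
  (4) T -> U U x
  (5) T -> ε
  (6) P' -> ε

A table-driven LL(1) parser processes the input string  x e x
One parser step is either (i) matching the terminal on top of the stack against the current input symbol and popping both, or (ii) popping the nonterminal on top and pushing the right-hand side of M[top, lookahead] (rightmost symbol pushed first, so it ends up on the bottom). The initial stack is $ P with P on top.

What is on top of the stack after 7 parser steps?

e

     Stack         Input    Action
  1  $ P           x e x $  expand P -> T e x
  2  $ x e T       x e x $  expand T -> U U x
  3  $ x e x U U   x e x $  expand U -> P'
  4  $ x e x U P'  x e x $  expand P' -> ε
  5  $ x e x U     x e x $  expand U -> P'
  6  $ x e x P'    x e x $  expand P' -> ε
  7  $ x e x       x e x $  match x
Stack after step 7: $ x e (top = e).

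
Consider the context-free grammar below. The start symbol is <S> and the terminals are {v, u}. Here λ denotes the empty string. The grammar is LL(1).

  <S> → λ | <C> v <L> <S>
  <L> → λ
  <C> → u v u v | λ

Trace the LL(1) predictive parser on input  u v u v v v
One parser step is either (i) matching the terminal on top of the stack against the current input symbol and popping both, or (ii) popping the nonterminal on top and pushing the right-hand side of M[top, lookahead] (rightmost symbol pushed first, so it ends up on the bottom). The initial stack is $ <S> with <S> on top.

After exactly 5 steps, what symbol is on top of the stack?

     Stack                Input          Action
  1  $ <S>                u v u v v v $  expand <S> → <C> v <L> <S>
  2  $ <S> <L> v <C>      u v u v v v $  expand <C> → u v u v
  3  $ <S> <L> v v u v u  u v u v v v $  match u
  4  $ <S> <L> v v u v    v u v v v $    match v
  5  $ <S> <L> v v u      u v v v $      match u
Stack after step 5: $ <S> <L> v v (top = v).

v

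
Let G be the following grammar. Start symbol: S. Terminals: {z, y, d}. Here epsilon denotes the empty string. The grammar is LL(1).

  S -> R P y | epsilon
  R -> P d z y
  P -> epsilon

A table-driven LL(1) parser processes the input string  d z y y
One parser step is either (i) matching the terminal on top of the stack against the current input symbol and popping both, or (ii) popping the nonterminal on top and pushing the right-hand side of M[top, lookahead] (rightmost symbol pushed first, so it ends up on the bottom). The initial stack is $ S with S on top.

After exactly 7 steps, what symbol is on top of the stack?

     Stack          Input      Action
  1  $ S            d z y y $  expand S -> R P y
  2  $ y P R        d z y y $  expand R -> P d z y
  3  $ y P y z d P  d z y y $  expand P -> epsilon
  4  $ y P y z d    d z y y $  match d
  5  $ y P y z      z y y $    match z
  6  $ y P y        y y $      match y
  7  $ y P          y $        expand P -> epsilon
Stack after step 7: $ y (top = y).

y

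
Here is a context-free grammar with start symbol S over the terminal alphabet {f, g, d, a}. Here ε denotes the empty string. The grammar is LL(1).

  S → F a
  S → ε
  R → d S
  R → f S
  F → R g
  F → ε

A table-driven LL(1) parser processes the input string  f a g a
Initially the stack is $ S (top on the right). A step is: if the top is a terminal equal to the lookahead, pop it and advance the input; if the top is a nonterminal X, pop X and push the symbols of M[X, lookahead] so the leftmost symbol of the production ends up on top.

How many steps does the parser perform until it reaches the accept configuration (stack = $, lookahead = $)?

9

     Stack      Input      Action
  1  $ S        f a g a $  expand S → F a
  2  $ a F      f a g a $  expand F → R g
  3  $ a g R    f a g a $  expand R → f S
  4  $ a g S f  f a g a $  match f
  5  $ a g S    a g a $    expand S → F a
  6  $ a g a F  a g a $    expand F → ε
  7  $ a g a    a g a $    match a
  8  $ a g      g a $      match g
  9  $ a        a $        match a
Accept reached after 9 steps.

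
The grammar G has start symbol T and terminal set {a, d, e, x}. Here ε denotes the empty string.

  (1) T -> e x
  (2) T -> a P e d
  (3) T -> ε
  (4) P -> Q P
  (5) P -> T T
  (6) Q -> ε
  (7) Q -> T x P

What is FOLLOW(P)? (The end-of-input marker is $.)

FIRST(T) = {ε, a, e}
FIRST(Q) = {ε, a, e, x}  (via T x P)
FIRST(P) = {ε, a, e, x}  (via Q P, T T)
FOLLOW(T) includes $ since T is the start symbol.
FOLLOW(T): in P->T T (occurrence 1), T is followed by T with FIRST {ε, a, e}; in P->T T (occurrence 1), the suffix after T is nullable, so FOLLOW(T) ⊇ FOLLOW(P) = {a, e, x}; in P->T T (occurrence 2), the suffix after T is empty, so FOLLOW(T) ⊇ FOLLOW(P) = {a, e, x}; in Q->T x P, T is followed by x P with FIRST {x}. Thus FOLLOW(T) = {$, a, e, x}.
FOLLOW(P): in T->a P e d, P is followed by e d with FIRST {e}; in P->Q P, the suffix after P is empty (adds nothing new); in Q->T x P, the suffix after P is empty, so FOLLOW(P) ⊇ FOLLOW(Q) = {a, e, x}. Thus FOLLOW(P) = {a, e, x}.
FOLLOW(Q): in P->Q P, Q is followed by P with FIRST {ε, a, e, x}; in P->Q P, the suffix after Q is nullable, so FOLLOW(Q) ⊇ FOLLOW(P) = {a, e, x}. Thus FOLLOW(Q) = {a, e, x}.

{a, e, x}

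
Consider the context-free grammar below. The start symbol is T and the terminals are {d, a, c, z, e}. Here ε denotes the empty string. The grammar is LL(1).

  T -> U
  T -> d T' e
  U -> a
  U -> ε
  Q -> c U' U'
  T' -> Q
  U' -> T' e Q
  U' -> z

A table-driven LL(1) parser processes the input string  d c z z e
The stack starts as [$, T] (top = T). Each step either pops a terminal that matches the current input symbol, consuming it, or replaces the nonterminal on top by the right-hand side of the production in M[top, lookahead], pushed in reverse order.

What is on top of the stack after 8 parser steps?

step 1: stack=$ T  input=d c z z e $  — expand T -> d T' e
step 2: stack=$ e T' d  input=d c z z e $  — match d
step 3: stack=$ e T'  input=c z z e $  — expand T' -> Q
step 4: stack=$ e Q  input=c z z e $  — expand Q -> c U' U'
step 5: stack=$ e U' U' c  input=c z z e $  — match c
step 6: stack=$ e U' U'  input=z z e $  — expand U' -> z
step 7: stack=$ e U' z  input=z z e $  — match z
step 8: stack=$ e U'  input=z e $  — expand U' -> z
Stack after step 8: $ e z (top = z).

z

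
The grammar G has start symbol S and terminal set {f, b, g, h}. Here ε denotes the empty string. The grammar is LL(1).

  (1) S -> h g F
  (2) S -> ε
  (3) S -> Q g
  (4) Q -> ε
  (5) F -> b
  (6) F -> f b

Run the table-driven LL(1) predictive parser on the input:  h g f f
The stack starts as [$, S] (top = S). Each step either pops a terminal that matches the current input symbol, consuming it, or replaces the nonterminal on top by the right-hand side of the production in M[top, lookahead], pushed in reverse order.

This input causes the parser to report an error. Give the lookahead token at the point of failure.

f

step 1: stack=$ S  input=h g f f $  — expand S -> h g F
step 2: stack=$ F g h  input=h g f f $  — match h
step 3: stack=$ F g  input=g f f $  — match g
step 4: stack=$ F  input=f f $  — expand F -> f b
step 5: stack=$ b f  input=f f $  — match f
step 6: stack=$ b  input=f $  — error: top is terminal b but lookahead is f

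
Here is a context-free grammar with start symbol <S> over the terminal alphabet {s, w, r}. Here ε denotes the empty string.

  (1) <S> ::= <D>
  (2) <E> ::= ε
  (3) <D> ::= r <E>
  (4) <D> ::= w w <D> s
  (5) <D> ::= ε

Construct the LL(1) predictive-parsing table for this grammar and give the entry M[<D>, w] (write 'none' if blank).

<D> ::= w w <D> s

FIRST(<E>) = {ε}
FIRST(<D>) = {ε, r, w}
FIRST(<S>) = {ε, r, w}  (via <D>)
FOLLOW(<S>) includes $ since <S> is the start symbol.
FOLLOW(<S>): <S> appears on no right-hand side. Thus FOLLOW(<S>) = {$}.
FOLLOW(<D>): in <S>::=<D>, the suffix after <D> is empty, so FOLLOW(<D>) ⊇ FOLLOW(<S>) = {$}; in <D>::=w w <D> s, <D> is followed by s with FIRST {s}. Thus FOLLOW(<D>) = {$, s}.
For <D> ::= r <E>: FIRST(r <E>) = {r}, so it goes in M[<D>, t] for t ∈ {r}.
For <D> ::= w w <D> s: FIRST(w w <D> s) = {w}, so it goes in M[<D>, t] for t ∈ {w}.
For <D> ::= ε: FIRST(ε) = {ε}, so it goes in M[<D>, t] for t ∈ {}; since ε ∈ FIRST, also for every t ∈ FOLLOW(<D>) = {$, s}.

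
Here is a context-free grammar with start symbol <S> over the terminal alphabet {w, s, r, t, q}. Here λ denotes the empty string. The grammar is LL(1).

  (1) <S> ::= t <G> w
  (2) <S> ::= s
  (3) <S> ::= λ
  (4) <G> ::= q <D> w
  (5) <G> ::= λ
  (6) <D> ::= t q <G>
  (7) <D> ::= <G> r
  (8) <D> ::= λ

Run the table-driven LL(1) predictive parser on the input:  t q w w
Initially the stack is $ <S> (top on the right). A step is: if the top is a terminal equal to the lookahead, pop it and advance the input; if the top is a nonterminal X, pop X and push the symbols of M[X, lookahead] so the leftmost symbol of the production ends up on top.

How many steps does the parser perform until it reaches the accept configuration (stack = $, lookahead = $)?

step 1: stack=$ <S>  input=t q w w $  — expand <S> ::= t <G> w
step 2: stack=$ w <G> t  input=t q w w $  — match t
step 3: stack=$ w <G>  input=q w w $  — expand <G> ::= q <D> w
step 4: stack=$ w w <D> q  input=q w w $  — match q
step 5: stack=$ w w <D>  input=w w $  — expand <D> ::= λ
step 6: stack=$ w w  input=w w $  — match w
step 7: stack=$ w  input=w $  — match w
Accept reached after 7 steps.

7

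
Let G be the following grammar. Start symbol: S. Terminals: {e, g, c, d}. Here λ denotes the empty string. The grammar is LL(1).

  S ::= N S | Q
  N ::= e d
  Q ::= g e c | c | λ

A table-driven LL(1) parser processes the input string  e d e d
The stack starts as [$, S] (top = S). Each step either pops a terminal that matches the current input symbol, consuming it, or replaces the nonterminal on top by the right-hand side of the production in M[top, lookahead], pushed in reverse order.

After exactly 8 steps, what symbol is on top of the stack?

S

     Stack    Input      Action
  1  $ S      e d e d $  expand S ::= N S
  2  $ S N    e d e d $  expand N ::= e d
  3  $ S d e  e d e d $  match e
  4  $ S d    d e d $    match d
  5  $ S      e d $      expand S ::= N S
  6  $ S N    e d $      expand N ::= e d
  7  $ S d e  e d $      match e
  8  $ S d    d $        match d
Stack after step 8: $ S (top = S).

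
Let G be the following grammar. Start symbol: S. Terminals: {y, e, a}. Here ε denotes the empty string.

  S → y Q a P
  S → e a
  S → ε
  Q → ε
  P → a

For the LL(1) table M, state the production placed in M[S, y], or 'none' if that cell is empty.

S → y Q a P

FIRST(S) = {ε, e, y}
FIRST(Q) = {ε}
FIRST(P) = {a}
FOLLOW(S) includes $ since S is the start symbol.
FOLLOW(S): S appears on no right-hand side. Thus FOLLOW(S) = {$}.
For S → y Q a P: FIRST(y Q a P) = {y}, so it goes in M[S, t] for t ∈ {y}.
For S → e a: FIRST(e a) = {e}, so it goes in M[S, t] for t ∈ {e}.
For S → ε: FIRST(ε) = {ε}, so it goes in M[S, t] for t ∈ {}; since ε ∈ FIRST, also for every t ∈ FOLLOW(S) = {$}.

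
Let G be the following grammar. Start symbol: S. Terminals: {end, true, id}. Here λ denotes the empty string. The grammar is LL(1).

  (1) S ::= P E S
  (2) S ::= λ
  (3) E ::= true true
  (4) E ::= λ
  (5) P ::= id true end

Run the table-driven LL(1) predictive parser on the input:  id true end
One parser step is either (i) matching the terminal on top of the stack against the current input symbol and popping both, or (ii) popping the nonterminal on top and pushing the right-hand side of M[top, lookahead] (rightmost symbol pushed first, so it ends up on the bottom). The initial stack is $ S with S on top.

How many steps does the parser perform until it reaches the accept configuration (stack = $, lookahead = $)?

7

     Stack              Input          Action
  1  $ S                id true end $  expand S ::= P E S
  2  $ S E P            id true end $  expand P ::= id true end
  3  $ S E end true id  id true end $  match id
  4  $ S E end true     true end $     match true
  5  $ S E end          end $          match end
  6  $ S E              $              expand E ::= λ
  7  $ S                $              expand S ::= λ
Accept reached after 7 steps.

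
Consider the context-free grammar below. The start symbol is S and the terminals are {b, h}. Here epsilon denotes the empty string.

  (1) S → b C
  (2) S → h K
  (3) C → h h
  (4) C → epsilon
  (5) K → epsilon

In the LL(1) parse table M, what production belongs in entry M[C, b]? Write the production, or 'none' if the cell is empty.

FIRST(S) = {b, h}
FIRST(C) = {epsilon, h}
FIRST(K) = {epsilon}
FOLLOW(S) includes $ since S is the start symbol.
FOLLOW(S): S appears on no right-hand side. Thus FOLLOW(S) = {$}.
FOLLOW(C): in S→b C, the suffix after C is empty, so FOLLOW(C) ⊇ FOLLOW(S) = {$}. Thus FOLLOW(C) = {$}.
For C → h h: FIRST(h h) = {h}, so it goes in M[C, t] for t ∈ {h}.
For C → epsilon: FIRST(epsilon) = {epsilon}, so it goes in M[C, t] for t ∈ {}; since epsilon ∈ FIRST, also for every t ∈ FOLLOW(C) = {$}.
None of these place a production in M[C, b].

none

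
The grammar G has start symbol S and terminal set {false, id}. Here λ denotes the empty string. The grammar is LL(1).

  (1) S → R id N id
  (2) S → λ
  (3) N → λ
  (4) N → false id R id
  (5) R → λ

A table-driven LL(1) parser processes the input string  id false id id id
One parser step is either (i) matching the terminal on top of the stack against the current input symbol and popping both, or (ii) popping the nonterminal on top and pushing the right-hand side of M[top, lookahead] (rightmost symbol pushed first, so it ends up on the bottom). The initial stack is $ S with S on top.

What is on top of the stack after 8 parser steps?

step 1: stack=$ S  input=id false id id id $  — expand S → R id N id
step 2: stack=$ id N id R  input=id false id id id $  — expand R → λ
step 3: stack=$ id N id  input=id false id id id $  — match id
step 4: stack=$ id N  input=false id id id $  — expand N → false id R id
step 5: stack=$ id id R id false  input=false id id id $  — match false
step 6: stack=$ id id R id  input=id id id $  — match id
step 7: stack=$ id id R  input=id id $  — expand R → λ
step 8: stack=$ id id  input=id id $  — match id
Stack after step 8: $ id (top = id).

id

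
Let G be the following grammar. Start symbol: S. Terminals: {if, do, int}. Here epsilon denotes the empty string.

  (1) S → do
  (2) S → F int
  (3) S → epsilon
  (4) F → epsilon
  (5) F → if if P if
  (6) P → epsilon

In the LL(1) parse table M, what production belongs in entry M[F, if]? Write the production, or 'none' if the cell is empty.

F → if if P if

FIRST(F) = {epsilon, if}
FIRST(P) = {epsilon}
FIRST(S) = {epsilon, do, if, int}  (via F int)
FOLLOW(S) includes $ since S is the start symbol.
FOLLOW(F): in S→F int, F is followed by int with FIRST {int}. Thus FOLLOW(F) = {int}.
For F → epsilon: FIRST(epsilon) = {epsilon}, so it goes in M[F, t] for t ∈ {}; since epsilon ∈ FIRST, also for every t ∈ FOLLOW(F) = {int}.
For F → if if P if: FIRST(if if P if) = {if}, so it goes in M[F, t] for t ∈ {if}.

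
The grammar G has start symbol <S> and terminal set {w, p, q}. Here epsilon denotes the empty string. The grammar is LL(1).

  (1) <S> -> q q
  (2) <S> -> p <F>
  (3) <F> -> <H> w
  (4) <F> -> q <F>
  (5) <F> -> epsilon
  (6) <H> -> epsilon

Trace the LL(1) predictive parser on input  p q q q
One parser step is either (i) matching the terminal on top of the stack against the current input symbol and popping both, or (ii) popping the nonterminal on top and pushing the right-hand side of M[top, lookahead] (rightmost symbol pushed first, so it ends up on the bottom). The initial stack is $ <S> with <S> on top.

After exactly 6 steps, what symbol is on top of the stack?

step 1: stack=$ <S>  input=p q q q $  — expand <S> -> p <F>
step 2: stack=$ <F> p  input=p q q q $  — match p
step 3: stack=$ <F>  input=q q q $  — expand <F> -> q <F>
step 4: stack=$ <F> q  input=q q q $  — match q
step 5: stack=$ <F>  input=q q $  — expand <F> -> q <F>
step 6: stack=$ <F> q  input=q q $  — match q
Stack after step 6: $ <F> (top = <F>).

<F>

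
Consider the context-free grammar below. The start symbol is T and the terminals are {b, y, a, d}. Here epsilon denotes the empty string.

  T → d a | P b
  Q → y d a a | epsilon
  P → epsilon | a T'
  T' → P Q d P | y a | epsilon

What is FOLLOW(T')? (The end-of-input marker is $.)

FIRST(Q): from Q→y d a a we get {y}; from Q→epsilon we get {epsilon}. So FIRST(Q) = {epsilon, y}.
FIRST(P): from P→epsilon we get {epsilon}; from P→a T' we get {a}. So FIRST(P) = {epsilon, a}.
FIRST(T): from T→d a we get {d}; from T→P b we get {a, b}. So FIRST(T) = {a, b, d}.
FIRST(T'): from T'→P Q d P we get {a, d, y}; from T'→y a we get {y}; from T'→epsilon we get {epsilon}. So FIRST(T') = {epsilon, a, d, y}.
FOLLOW(T) includes $ since T is the start symbol.
FOLLOW(T): T appears on no right-hand side. Thus FOLLOW(T) = {$}.
FOLLOW(Q): in T'→P Q d P, Q is followed by d P with FIRST {d}. Thus FOLLOW(Q) = {d}.
FOLLOW(P): in T→P b, P is followed by b with FIRST {b}; in T'→P Q d P (occurrence 1), P is followed by Q d P with FIRST {d, y}; in T'→P Q d P (occurrence 2), the suffix after P is empty, so FOLLOW(P) ⊇ FOLLOW(T') = {b, d, y}. Thus FOLLOW(P) = {b, d, y}.
FOLLOW(T'): in P→a T', the suffix after T' is empty, so FOLLOW(T') ⊇ FOLLOW(P) = {b, d, y}. Thus FOLLOW(T') = {b, d, y}.

{b, d, y}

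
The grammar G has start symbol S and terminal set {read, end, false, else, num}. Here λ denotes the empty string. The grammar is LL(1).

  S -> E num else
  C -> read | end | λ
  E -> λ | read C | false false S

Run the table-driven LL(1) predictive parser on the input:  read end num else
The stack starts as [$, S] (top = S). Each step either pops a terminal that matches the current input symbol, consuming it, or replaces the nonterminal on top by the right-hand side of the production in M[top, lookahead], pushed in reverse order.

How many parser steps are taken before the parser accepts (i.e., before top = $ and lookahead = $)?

step 1: stack=$ S  input=read end num else $  — expand S -> E num else
step 2: stack=$ else num E  input=read end num else $  — expand E -> read C
step 3: stack=$ else num C read  input=read end num else $  — match read
step 4: stack=$ else num C  input=end num else $  — expand C -> end
step 5: stack=$ else num end  input=end num else $  — match end
step 6: stack=$ else num  input=num else $  — match num
step 7: stack=$ else  input=else $  — match else
Accept reached after 7 steps.

7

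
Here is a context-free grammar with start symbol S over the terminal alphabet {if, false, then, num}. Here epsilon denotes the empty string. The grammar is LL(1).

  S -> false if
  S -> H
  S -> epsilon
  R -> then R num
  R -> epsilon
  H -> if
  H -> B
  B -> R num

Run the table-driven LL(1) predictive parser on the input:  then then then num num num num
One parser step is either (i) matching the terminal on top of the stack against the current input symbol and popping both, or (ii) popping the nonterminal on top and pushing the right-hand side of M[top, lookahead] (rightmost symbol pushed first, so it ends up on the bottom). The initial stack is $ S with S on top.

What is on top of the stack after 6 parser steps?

then

     Stack             Input                             Action
  1  $ S               then then then num num num num $  expand S -> H
  2  $ H               then then then num num num num $  expand H -> B
  3  $ B               then then then num num num num $  expand B -> R num
  4  $ num R           then then then num num num num $  expand R -> then R num
  5  $ num num R then  then then then num num num num $  match then
  6  $ num num R       then then num num num num $       expand R -> then R num
Stack after step 6: $ num num num R then (top = then).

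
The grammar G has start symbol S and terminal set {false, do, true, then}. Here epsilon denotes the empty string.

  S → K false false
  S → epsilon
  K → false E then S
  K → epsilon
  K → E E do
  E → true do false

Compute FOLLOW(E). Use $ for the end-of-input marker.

{do, then, true}

FIRST(E): from E→true do false we get {true}. So FIRST(E) = {true}.
FIRST(K): from K→false E then S we get {false}; from K→epsilon we get {epsilon}; from K→E E do we get {true}. So FIRST(K) = {epsilon, false, true}.
FIRST(S): from S→K false false we get {false, true}; from S→epsilon we get {epsilon}. So FIRST(S) = {epsilon, false, true}.
FOLLOW(S) includes $ since S is the start symbol.
FOLLOW(K): in S→K false false, K is followed by false false with FIRST {false}. Thus FOLLOW(K) = {false}.
FOLLOW(S): in K→false E then S, the suffix after S is empty, so FOLLOW(S) ⊇ FOLLOW(K) = {false}. Thus FOLLOW(S) = {$, false}.
FOLLOW(E): in K→false E then S, E is followed by then S with FIRST {then}; in K→E E do (occurrence 1), E is followed by E do with FIRST {true}; in K→E E do (occurrence 2), E is followed by do with FIRST {do}. Thus FOLLOW(E) = {do, then, true}.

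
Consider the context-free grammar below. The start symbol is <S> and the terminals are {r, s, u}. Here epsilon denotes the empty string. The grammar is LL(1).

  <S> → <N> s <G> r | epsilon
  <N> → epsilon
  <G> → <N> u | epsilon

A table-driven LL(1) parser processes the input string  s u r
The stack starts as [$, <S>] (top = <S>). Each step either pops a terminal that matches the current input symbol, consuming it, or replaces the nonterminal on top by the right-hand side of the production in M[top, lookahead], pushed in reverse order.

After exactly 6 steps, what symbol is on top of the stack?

r

     Stack          Input    Action
  1  $ <S>          s u r $  expand <S> → <N> s <G> r
  2  $ r <G> s <N>  s u r $  expand <N> → epsilon
  3  $ r <G> s      s u r $  match s
  4  $ r <G>        u r $    expand <G> → <N> u
  5  $ r u <N>      u r $    expand <N> → epsilon
  6  $ r u          u r $    match u
Stack after step 6: $ r (top = r).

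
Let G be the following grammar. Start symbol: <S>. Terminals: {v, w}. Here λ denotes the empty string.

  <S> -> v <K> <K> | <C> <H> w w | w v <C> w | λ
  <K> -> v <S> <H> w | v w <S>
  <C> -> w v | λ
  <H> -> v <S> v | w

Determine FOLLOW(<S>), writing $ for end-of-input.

FIRST(<K>) = {v}
FIRST(<C>) = {λ, w}
FIRST(<H>) = {v, w}
FIRST(<S>) = {λ, v, w}  (via <C> <H> w w)
FOLLOW(<S>) includes $ since <S> is the start symbol.
FOLLOW(<C>): in <S>-><C> <H> w w, <C> is followed by <H> w w with FIRST {v, w}; in <S>->w v <C> w, <C> is followed by w with FIRST {w}. Thus FOLLOW(<C>) = {v, w}.
FOLLOW(<H>): in <S>-><C> <H> w w, <H> is followed by w w with FIRST {w}; in <K>->v <S> <H> w, <H> is followed by w with FIRST {w}. Thus FOLLOW(<H>) = {w}.
FOLLOW(<S>): in <K>->v <S> <H> w, <S> is followed by <H> w with FIRST {v, w}; in <K>->v w <S>, the suffix after <S> is empty, so FOLLOW(<S>) ⊇ FOLLOW(<K>) = {$, v, w}; in <H>->v <S> v, <S> is followed by v with FIRST {v}. Thus FOLLOW(<S>) = {$, v, w}.
FOLLOW(<K>): in <S>->v <K> <K> (occurrence 1), <K> is followed by <K> with FIRST {v}; in <S>->v <K> <K> (occurrence 2), the suffix after <K> is empty, so FOLLOW(<K>) ⊇ FOLLOW(<S>) = {$, v, w}. Thus FOLLOW(<K>) = {$, v, w}.

{$, v, w}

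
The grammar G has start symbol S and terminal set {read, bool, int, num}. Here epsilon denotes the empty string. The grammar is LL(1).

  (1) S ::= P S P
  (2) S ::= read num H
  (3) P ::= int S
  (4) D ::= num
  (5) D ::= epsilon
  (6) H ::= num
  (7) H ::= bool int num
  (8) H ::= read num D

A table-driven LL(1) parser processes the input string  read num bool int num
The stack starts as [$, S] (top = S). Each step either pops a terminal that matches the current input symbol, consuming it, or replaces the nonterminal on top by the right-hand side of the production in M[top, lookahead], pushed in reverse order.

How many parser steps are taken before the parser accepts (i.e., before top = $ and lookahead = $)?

7

step 1: stack=$ S  input=read num bool int num $  — expand S ::= read num H
step 2: stack=$ H num read  input=read num bool int num $  — match read
step 3: stack=$ H num  input=num bool int num $  — match num
step 4: stack=$ H  input=bool int num $  — expand H ::= bool int num
step 5: stack=$ num int bool  input=bool int num $  — match bool
step 6: stack=$ num int  input=int num $  — match int
step 7: stack=$ num  input=num $  — match num
Accept reached after 7 steps.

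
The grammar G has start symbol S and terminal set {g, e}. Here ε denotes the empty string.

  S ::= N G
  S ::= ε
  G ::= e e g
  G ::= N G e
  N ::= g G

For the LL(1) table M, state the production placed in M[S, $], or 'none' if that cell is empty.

FIRST(N) = {g}
FIRST(S) = {ε, g}  (via N G)
FIRST(G) = {e, g}  (via N G e)
FOLLOW(S) includes $ since S is the start symbol.
FOLLOW(S): S appears on no right-hand side. Thus FOLLOW(S) = {$}.
For S ::= N G: FIRST(N G) = {g}, so it goes in M[S, t] for t ∈ {g}.
For S ::= ε: FIRST(ε) = {ε}, so it goes in M[S, t] for t ∈ {}; since ε ∈ FIRST, also for every t ∈ FOLLOW(S) = {$}.

S ::= ε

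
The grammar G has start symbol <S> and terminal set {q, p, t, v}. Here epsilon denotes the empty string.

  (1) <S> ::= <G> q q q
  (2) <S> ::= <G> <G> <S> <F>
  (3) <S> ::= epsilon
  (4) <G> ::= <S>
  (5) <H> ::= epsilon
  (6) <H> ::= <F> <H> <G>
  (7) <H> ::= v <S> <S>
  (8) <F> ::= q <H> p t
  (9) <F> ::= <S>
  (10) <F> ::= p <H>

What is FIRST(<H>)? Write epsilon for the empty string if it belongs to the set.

{epsilon, p, q, v}

FIRST(<S>) = {epsilon, p, q}  (via <G> q q q, <G> <G> <S> <F>)
FIRST(<G>) = {epsilon, p, q}  (via <S>)
FIRST(<F>) = {epsilon, p, q}  (via <S>)
FIRST(<H>) = {epsilon, p, q, v}  (via <F> <H> <G>)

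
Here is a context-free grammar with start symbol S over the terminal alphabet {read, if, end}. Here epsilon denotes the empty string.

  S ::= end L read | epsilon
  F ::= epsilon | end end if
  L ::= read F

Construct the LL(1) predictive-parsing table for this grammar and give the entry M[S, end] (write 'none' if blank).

S ::= end L read

FIRST(S): from S::=end L read we get {end}; from S::=epsilon we get {epsilon}. So FIRST(S) = {epsilon, end}.
FIRST(F): from F::=epsilon we get {epsilon}; from F::=end end if we get {end}. So FIRST(F) = {epsilon, end}.
FIRST(L): from L::=read F we get {read}. So FIRST(L) = {read}.
FOLLOW(S) includes $ since S is the start symbol.
FOLLOW(S): S appears on no right-hand side. Thus FOLLOW(S) = {$}.
For S ::= end L read: FIRST(end L read) = {end}, so it goes in M[S, t] for t ∈ {end}.
For S ::= epsilon: FIRST(epsilon) = {epsilon}, so it goes in M[S, t] for t ∈ {}; since epsilon ∈ FIRST, also for every t ∈ FOLLOW(S) = {$}.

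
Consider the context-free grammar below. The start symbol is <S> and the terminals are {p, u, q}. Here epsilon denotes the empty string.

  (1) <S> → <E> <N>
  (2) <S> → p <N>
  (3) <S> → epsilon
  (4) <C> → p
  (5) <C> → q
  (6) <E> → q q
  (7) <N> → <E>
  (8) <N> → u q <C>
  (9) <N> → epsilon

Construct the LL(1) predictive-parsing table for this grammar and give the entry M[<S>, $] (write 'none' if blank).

FIRST(<C>) = {p, q}
FIRST(<E>) = {q}
FIRST(<S>) = {epsilon, p, q}  (via <E> <N>)
FIRST(<N>) = {epsilon, q, u}  (via <E>)
FOLLOW(<S>) includes $ since <S> is the start symbol.
FOLLOW(<S>): <S> appears on no right-hand side. Thus FOLLOW(<S>) = {$}.
For <S> → <E> <N>: FIRST(<E> <N>) = {q}, so it goes in M[<S>, t] for t ∈ {q}.
For <S> → p <N>: FIRST(p <N>) = {p}, so it goes in M[<S>, t] for t ∈ {p}.
For <S> → epsilon: FIRST(epsilon) = {epsilon}, so it goes in M[<S>, t] for t ∈ {}; since epsilon ∈ FIRST, also for every t ∈ FOLLOW(<S>) = {$}.

<S> → epsilon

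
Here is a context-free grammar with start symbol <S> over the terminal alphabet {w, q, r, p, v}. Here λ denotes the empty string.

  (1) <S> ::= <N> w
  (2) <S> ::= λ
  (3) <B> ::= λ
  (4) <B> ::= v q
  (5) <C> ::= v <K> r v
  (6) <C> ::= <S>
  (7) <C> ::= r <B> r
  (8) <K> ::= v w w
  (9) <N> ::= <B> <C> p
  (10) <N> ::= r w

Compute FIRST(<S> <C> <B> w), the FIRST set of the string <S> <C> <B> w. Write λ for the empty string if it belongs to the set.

FIRST(<B>) = {λ, v}
FIRST(<K>) = {v}
FIRST(<S>) = {λ, p, r, v}  (via <N> w)
FIRST(<C>) = {λ, p, r, v}  (via <S>)
FIRST(<N>) = {p, r, v}  (via <B> <C> p)
FIRST(<S> <C> <B> w): take FIRST of each symbol in turn, carrying on past any symbol whose FIRST contains λ; result {p, r, v, w}.

{p, r, v, w}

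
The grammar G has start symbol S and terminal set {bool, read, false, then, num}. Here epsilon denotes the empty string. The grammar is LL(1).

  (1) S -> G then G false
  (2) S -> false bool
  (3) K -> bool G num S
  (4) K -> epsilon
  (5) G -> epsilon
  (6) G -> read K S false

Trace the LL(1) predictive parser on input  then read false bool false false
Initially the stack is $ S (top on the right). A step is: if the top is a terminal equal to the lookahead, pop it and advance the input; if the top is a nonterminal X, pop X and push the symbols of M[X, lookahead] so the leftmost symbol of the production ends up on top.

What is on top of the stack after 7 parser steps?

false

step 1: stack=$ S  input=then read false bool false false $  — expand S -> G then G false
step 2: stack=$ false G then G  input=then read false bool false false $  — expand G -> epsilon
step 3: stack=$ false G then  input=then read false bool false false $  — match then
step 4: stack=$ false G  input=read false bool false false $  — expand G -> read K S false
step 5: stack=$ false false S K read  input=read false bool false false $  — match read
step 6: stack=$ false false S K  input=false bool false false $  — expand K -> epsilon
step 7: stack=$ false false S  input=false bool false false $  — expand S -> false bool
Stack after step 7: $ false false bool false (top = false).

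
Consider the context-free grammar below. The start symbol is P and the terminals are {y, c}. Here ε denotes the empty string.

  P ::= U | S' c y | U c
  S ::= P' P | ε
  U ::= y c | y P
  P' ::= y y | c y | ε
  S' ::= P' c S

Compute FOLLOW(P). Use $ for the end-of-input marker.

{$, c}

FIRST(U): from U::=y c we get {y}; from U::=y P we get {y}. So FIRST(U) = {y}.
FIRST(P'): from P'::=y y we get {y}; from P'::=c y we get {c}; from P'::=ε we get {ε}. So FIRST(P') = {ε, c, y}.
FIRST(S'): from S'::=P' c S we get {c, y}. So FIRST(S') = {c, y}.
FIRST(P): from P::=U we get {y}; from P::=S' c y we get {c, y}; from P::=U c we get {y}. So FIRST(P) = {c, y}.
FIRST(S): from S::=P' P we get {c, y}; from S::=ε we get {ε}. So FIRST(S) = {ε, c, y}.
FOLLOW(P) includes $ since P is the start symbol.
FOLLOW(P'): in S::=P' P, P' is followed by P with FIRST {c, y}; in S'::=P' c S, P' is followed by c S with FIRST {c}. Thus FOLLOW(P') = {c, y}.
FOLLOW(S'): in P::=S' c y, S' is followed by c y with FIRST {c}. Thus FOLLOW(S') = {c}.
FOLLOW(S): in S'::=P' c S, the suffix after S is empty, so FOLLOW(S) ⊇ FOLLOW(S') = {c}. Thus FOLLOW(S) = {c}.
FOLLOW(P): in S::=P' P, the suffix after P is empty, so FOLLOW(P) ⊇ FOLLOW(S) = {c}; in U::=y P, the suffix after P is empty, so FOLLOW(P) ⊇ FOLLOW(U) = {$, c}. Thus FOLLOW(P) = {$, c}.
FOLLOW(U): in P::=U, the suffix after U is empty, so FOLLOW(U) ⊇ FOLLOW(P) = {$, c}; in P::=U c, U is followed by c with FIRST {c}. Thus FOLLOW(U) = {$, c}.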